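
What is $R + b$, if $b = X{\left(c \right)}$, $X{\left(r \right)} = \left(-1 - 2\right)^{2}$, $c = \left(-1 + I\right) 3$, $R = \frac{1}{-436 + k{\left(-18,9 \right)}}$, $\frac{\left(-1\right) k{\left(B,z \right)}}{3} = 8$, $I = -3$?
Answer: $\frac{4139}{460} \approx 8.9978$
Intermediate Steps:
$k{\left(B,z \right)} = -24$ ($k{\left(B,z \right)} = \left(-3\right) 8 = -24$)
$R = - \frac{1}{460}$ ($R = \frac{1}{-436 - 24} = \frac{1}{-460} = - \frac{1}{460} \approx -0.0021739$)
$c = -12$ ($c = \left(-1 - 3\right) 3 = \left(-4\right) 3 = -12$)
$X{\left(r \right)} = 9$ ($X{\left(r \right)} = \left(-3\right)^{2} = 9$)
$b = 9$
$R + b = - \frac{1}{460} + 9 = \frac{4139}{460}$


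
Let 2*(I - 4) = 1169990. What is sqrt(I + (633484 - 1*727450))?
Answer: sqrt(491033) ≈ 700.74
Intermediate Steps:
I = 584999 (I = 4 + (1/2)*1169990 = 4 + 584995 = 584999)
sqrt(I + (633484 - 1*727450)) = sqrt(584999 + (633484 - 1*727450)) = sqrt(584999 + (633484 - 727450)) = sqrt(584999 - 93966) = sqrt(491033)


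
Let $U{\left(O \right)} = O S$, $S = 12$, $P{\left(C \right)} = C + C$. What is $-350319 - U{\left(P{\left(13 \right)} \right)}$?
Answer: $-350631$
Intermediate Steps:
$P{\left(C \right)} = 2 C$
$U{\left(O \right)} = 12 O$ ($U{\left(O \right)} = O 12 = 12 O$)
$-350319 - U{\left(P{\left(13 \right)} \right)} = -350319 - 12 \cdot 2 \cdot 13 = -350319 - 12 \cdot 26 = -350319 - 312 = -350631$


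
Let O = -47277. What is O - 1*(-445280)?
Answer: 398003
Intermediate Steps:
O - 1*(-445280) = -47277 - 1*(-445280) = -47277 + 445280 = 398003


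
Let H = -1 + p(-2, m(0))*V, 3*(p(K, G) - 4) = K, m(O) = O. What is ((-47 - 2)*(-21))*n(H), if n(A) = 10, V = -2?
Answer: 10290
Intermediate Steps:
p(K, G) = 4 + K/3
H = -23/3 (H = -1 + (4 + (1/3)*(-2))*(-2) = -1 + (4 - 2/3)*(-2) = -1 + (10/3)*(-2) = -1 - 20/3 = -23/3 ≈ -7.6667)
((-47 - 2)*(-21))*n(H) = ((-47 - 2)*(-21))*10 = -49*(-21)*10 = 1029*10 = 10290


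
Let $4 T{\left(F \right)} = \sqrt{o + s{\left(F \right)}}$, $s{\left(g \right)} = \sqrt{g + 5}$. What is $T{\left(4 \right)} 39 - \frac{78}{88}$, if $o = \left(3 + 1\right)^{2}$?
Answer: $- \frac{39}{44} + \frac{39 \sqrt{19}}{4} \approx 41.613$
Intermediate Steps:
$s{\left(g \right)} = \sqrt{5 + g}$
$o = 16$ ($o = 4^{2} = 16$)
$T{\left(F \right)} = \frac{\sqrt{16 + \sqrt{5 + F}}}{4}$
$T{\left(4 \right)} 39 - \frac{78}{88} = \frac{\sqrt{16 + \sqrt{5 + 4}}}{4} \cdot 39 - \frac{78}{88} = \frac{\sqrt{16 + \sqrt{9}}}{4} \cdot 39 - \frac{39}{44} = \frac{\sqrt{16 + 3}}{4} \cdot 39 - \frac{39}{44} = \frac{\sqrt{19}}{4} \cdot 39 - \frac{39}{44} = \frac{39 \sqrt{19}}{4} - \frac{39}{44} = - \frac{39}{44} + \frac{39 \sqrt{19}}{4}$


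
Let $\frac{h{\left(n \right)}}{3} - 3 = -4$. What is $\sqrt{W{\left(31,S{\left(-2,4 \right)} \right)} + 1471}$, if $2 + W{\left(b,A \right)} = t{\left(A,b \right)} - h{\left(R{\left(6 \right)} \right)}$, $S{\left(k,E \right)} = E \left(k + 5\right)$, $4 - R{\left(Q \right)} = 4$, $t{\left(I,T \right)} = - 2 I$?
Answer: $2 \sqrt{362} \approx 38.053$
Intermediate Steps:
$R{\left(Q \right)} = 0$ ($R{\left(Q \right)} = 4 - 4 = 0$)
$h{\left(n \right)} = -3$ ($h{\left(n \right)} = 9 + 3 \left(-4\right) = 9 - 12 = -3$)
$S{\left(k,E \right)} = E \left(5 + k\right)$
$W{\left(b,A \right)} = 1 - 2 A$ ($W{\left(b,A \right)} = -2 - \left(-3 + 2 A\right) = 1 - 2 A$)
$\sqrt{W{\left(31,S{\left(-2,4 \right)} \right)} + 1471} = \sqrt{\left(1 - 2 \cdot 4 \left(5 - 2\right)\right) + 1471} = \sqrt{\left(1 - 2 \cdot 4 \cdot 3\right) + 1471} = \sqrt{\left(1 - 24\right) + 1471} = \sqrt{-23 + 1471} = \sqrt{1448} = 2 \sqrt{362}$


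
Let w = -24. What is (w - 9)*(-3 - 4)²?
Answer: -1617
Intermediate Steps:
(w - 9)*(-3 - 4)² = (-24 - 9)*(-3 - 4)² = -33*(-7)² = -33*49 = -1617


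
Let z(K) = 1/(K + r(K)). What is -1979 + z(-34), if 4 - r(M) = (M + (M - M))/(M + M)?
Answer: -120721/61 ≈ -1979.0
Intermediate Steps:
r(M) = 7/2 (r(M) = 4 - (M + (M - M))/(M + M) = 4 - (M + 0)/(2*M) = 4 - M*1/(2*M) = 4 - 1*½ = 4 - ½ = 7/2)
z(K) = 1/(7/2 + K) (z(K) = 1/(K + 7/2) = 1/(7/2 + K))
-1979 + z(-34) = -1979 + 2/(7 + 2*(-34)) = -1979 + 2/(7 - 68) = -1979 + 2/(-61) = -1979 + 2*(-1/61) = -1979 - 2/61 = -120721/61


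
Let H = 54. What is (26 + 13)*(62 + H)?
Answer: 4524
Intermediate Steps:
(26 + 13)*(62 + H) = (26 + 13)*(62 + 54) = 39*116 = 4524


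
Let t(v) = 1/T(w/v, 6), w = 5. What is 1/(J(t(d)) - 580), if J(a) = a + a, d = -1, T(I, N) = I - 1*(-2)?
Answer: -3/1742 ≈ -0.0017222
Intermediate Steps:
T(I, N) = 2 + I (T(I, N) = I + 2 = 2 + I)
t(v) = 1/(2 + 5/v)
J(a) = 2*a
1/(J(t(d)) - 580) = 1/(2*(-1/(5 + 2*(-1))) - 580) = 1/(2*(-1/(5 - 2)) - 580) = 1/(2*(-1/3) - 580) = 1/(-2/3 - 580) = 1/(-1742/3) = -3/1742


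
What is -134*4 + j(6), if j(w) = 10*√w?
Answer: -536 + 10*√6 ≈ -511.50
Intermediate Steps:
-134*4 + j(6) = -134*4 + 10*√6 = -536 + 10*√6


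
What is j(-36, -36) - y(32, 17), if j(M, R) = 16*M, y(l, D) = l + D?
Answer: -625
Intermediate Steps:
y(l, D) = D + l
j(-36, -36) - y(32, 17) = 16*(-36) - (17 + 32) = -576 - 1*49 = -576 - 49 = -625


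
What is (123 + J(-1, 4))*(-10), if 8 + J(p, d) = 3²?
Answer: -1240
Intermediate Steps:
J(p, d) = 1 (J(p, d) = -8 + 3² = -8 + 9 = 1)
(123 + J(-1, 4))*(-10) = (123 + 1)*(-10) = 124*(-10) = -1240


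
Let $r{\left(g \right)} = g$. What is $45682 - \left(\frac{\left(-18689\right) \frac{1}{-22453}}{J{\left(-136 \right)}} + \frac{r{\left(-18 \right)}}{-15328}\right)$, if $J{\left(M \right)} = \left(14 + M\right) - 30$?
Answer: $\frac{149358046169335}{3269516048} \approx 45682.0$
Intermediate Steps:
$J{\left(M \right)} = -16 + M$
$45682 - \left(\frac{\left(-18689\right) \frac{1}{-22453}}{J{\left(-136 \right)}} + \frac{r{\left(-18 \right)}}{-15328}\right) = 45682 - \left(\frac{\left(-18689\right) \frac{1}{-22453}}{-16 - 136} - \frac{18}{-15328}\right) = 45682 - \left(\frac{\left(-18689\right) \left(- \frac{1}{22453}\right)}{-152} - - \frac{9}{7664}\right) = 45682 - \left(\frac{18689}{22453} \left(- \frac{1}{152}\right) + \frac{9}{7664}\right) = 45682 - \left(- \frac{18689}{3412856} + \frac{9}{7664}\right) = 45682 - - \frac{14064599}{3269516048} = 45682 + \frac{14064599}{3269516048} = \frac{149358046169335}{3269516048}$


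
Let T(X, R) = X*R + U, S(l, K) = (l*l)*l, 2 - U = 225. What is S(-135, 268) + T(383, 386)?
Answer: -2312760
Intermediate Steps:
U = -223 (U = 2 - 1*225 = 2 - 225 = -223)
S(l, K) = l**3 (S(l, K) = l**2*l = l**3)
T(X, R) = -223 + R*X (T(X, R) = X*R - 223 = R*X - 223 = -223 + R*X)
S(-135, 268) + T(383, 386) = (-135)**3 + (-223 + 386*383) = -2460375 + (-223 + 147838) = -2460375 + 147615 = -2312760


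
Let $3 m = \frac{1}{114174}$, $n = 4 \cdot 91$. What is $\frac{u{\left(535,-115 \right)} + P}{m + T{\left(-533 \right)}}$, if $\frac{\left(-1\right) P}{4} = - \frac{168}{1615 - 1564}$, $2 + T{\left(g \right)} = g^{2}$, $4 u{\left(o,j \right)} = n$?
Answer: $\frac{606606462}{1654202806055} \approx 0.00036671$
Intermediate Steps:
$n = 364$
$u{\left(o,j \right)} = 91$ ($u{\left(o,j \right)} = \frac{1}{4} \cdot 364 = 91$)
$T{\left(g \right)} = -2 + g^{2}$
$m = \frac{1}{342522}$ ($m = \frac{1}{3 \cdot 114174} = \frac{1}{3} \cdot \frac{1}{114174} = \frac{1}{342522} \approx 2.9195 \cdot 10^{-6}$)
$P = \frac{224}{17}$ ($P = - 4 \left(- \frac{168}{1615 - 1564}\right) = - 4 \left(- \frac{168}{51}\right) = - 4 \left(\left(-168\right) \frac{1}{51}\right) = \left(-4\right) \left(- \frac{56}{17}\right) = \frac{224}{17} \approx 13.176$)
$\frac{u{\left(535,-115 \right)} + P}{m + T{\left(-533 \right)}} = \frac{91 + \frac{224}{17}}{\frac{1}{342522} - \left(2 - \left(-533\right)^{2}\right)} = \frac{1771}{17 \left(\frac{1}{342522} + \left(-2 + 284089\right)\right)} = \frac{1771}{17 \left(\frac{1}{342522} + 284087\right)} = \frac{1771}{17 \cdot \frac{97306047415}{342522}} = \frac{1771}{17} \cdot \frac{342522}{97306047415} = \frac{606606462}{1654202806055}$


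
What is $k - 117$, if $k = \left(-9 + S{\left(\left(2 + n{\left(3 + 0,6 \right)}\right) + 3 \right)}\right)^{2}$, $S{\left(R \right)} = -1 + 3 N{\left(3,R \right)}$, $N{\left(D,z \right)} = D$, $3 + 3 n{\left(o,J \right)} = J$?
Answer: $-116$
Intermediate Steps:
$n{\left(o,J \right)} = -1 + \frac{J}{3}$
$S{\left(R \right)} = 8$ ($S{\left(R \right)} = -1 + 3 \cdot 3 = -1 + 9 = 8$)
$k = 1$ ($k = \left(-9 + 8\right)^{2} = \left(-1\right)^{2} = 1$)
$k - 117 = 1 - 117 = -116$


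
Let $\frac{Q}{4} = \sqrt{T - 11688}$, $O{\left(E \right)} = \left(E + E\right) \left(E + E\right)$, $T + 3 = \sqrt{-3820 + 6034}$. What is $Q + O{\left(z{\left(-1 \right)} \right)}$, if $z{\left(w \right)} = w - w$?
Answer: $4 \sqrt{-11691 + 3 \sqrt{246}} \approx 431.63 i$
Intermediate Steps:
$z{\left(w \right)} = 0$
$T = -3 + 3 \sqrt{246}$ ($T = -3 + \sqrt{-3820 + 6034} = -3 + \sqrt{2214} = -3 + 3 \sqrt{246} \approx 44.053$)
$O{\left(E \right)} = 4 E^{2}$ ($O{\left(E \right)} = 2 E 2 E = 4 E^{2}$)
$Q = 4 \sqrt{-11691 + 3 \sqrt{246}}$ ($Q = 4 \sqrt{\left(-3 + 3 \sqrt{246}\right) - 11688} = 4 \sqrt{-11691 + 3 \sqrt{246}} \approx 431.63 i$)
$Q + O{\left(z{\left(-1 \right)} \right)} = 4 \sqrt{-11691 + 3 \sqrt{246}} + 4 \cdot 0^{2} = 4 \sqrt{-11691 + 3 \sqrt{246}} + 4 \cdot 0 = 4 \sqrt{-11691 + 3 \sqrt{246}} + 0 = 4 \sqrt{-11691 + 3 \sqrt{246}}$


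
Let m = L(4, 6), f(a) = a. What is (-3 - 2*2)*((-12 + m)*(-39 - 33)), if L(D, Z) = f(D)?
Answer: -4032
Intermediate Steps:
L(D, Z) = D
m = 4
(-3 - 2*2)*((-12 + m)*(-39 - 33)) = (-3 - 2*2)*((-12 + 4)*(-39 - 33)) = (-3 - 4)*(-8*(-72)) = -7*576 = -4032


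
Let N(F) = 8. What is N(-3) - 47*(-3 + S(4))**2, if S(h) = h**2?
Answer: -7935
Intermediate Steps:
N(-3) - 47*(-3 + S(4))**2 = 8 - 47*(-3 + 4**2)**2 = 8 - 47*(-3 + 16)**2 = 8 - 47*13**2 = 8 - 47*169 = 8 - 7943 = -7935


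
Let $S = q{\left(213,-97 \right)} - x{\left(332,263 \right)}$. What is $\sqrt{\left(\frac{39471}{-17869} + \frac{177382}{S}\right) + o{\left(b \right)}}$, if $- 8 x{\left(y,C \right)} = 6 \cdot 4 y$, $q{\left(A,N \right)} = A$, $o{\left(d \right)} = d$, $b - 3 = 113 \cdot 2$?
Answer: $\frac{4 \sqrt{11337331510713}}{696891} \approx 19.326$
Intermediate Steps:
$b = 229$ ($b = 3 + 113 \cdot 2 = 3 + 226 = 229$)
$x{\left(y,C \right)} = - 3 y$ ($x{\left(y,C \right)} = - \frac{6 \cdot 4 y}{8} = - \frac{24 y}{8} = - 3 y$)
$S = 1209$ ($S = 213 - \left(-3\right) 332 = 213 - -996 = 213 + 996 = 1209$)
$\sqrt{\left(\frac{39471}{-17869} + \frac{177382}{S}\right) + o{\left(b \right)}} = \sqrt{\left(\frac{39471}{-17869} + \frac{177382}{1209}\right) + 229} = \sqrt{\left(39471 \left(- \frac{1}{17869}\right) + 177382 \cdot \frac{1}{1209}\right) + 229} = \sqrt{\left(- \frac{39471}{17869} + \frac{5722}{39}\right) + 229} = \sqrt{\frac{100707049}{696891} + 229} = \sqrt{\frac{260295088}{696891}} = \frac{4 \sqrt{11337331510713}}{696891}$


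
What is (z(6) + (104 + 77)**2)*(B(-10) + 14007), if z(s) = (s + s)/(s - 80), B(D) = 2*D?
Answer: 16954356037/37 ≈ 4.5823e+8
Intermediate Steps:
z(s) = 2*s/(-80 + s) (z(s) = (2*s)/(-80 + s) = 2*s/(-80 + s))
(z(6) + (104 + 77)**2)*(B(-10) + 14007) = (2*6/(-80 + 6) + (104 + 77)**2)*(2*(-10) + 14007) = (2*6/(-74) + 181**2)*(-20 + 14007) = (2*6*(-1/74) + 32761)*13987 = (-6/37 + 32761)*13987 = (1212151/37)*13987 = 16954356037/37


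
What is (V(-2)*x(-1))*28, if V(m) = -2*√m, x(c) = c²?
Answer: -56*I*√2 ≈ -79.196*I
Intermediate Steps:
(V(-2)*x(-1))*28 = (-2*I*√2*(-1)²)*28 = (-2*I*√2*1)*28 = -2*I*√2*28 = -56*I*√2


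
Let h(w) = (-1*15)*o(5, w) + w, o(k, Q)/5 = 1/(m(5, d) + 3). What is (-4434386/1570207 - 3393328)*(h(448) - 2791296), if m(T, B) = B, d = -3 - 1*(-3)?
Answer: 14870418305429775186/1570207 ≈ 9.4704e+12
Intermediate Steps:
d = 0 (d = -3 + 3 = 0)
o(k, Q) = 5/3 (o(k, Q) = 5/(0 + 3) = 5/3)
h(w) = -25 + w (h(w) = -1*15*(5/3) + w = -15*5/3 + w = -25 + w)
(-4434386/1570207 - 3393328)*(h(448) - 2791296) = (-4434386/1570207 - 3393328)*((-25 + 448) - 2791296) = (-4434386*1/1570207 - 3393328)*(423 - 2791296) = (-4434386/1570207 - 3393328)*(-2790873) = -5328231813282/1570207*(-2790873) = 14870418305429775186/1570207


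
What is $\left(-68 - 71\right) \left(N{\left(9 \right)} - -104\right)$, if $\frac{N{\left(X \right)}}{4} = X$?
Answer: $-19460$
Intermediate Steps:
$N{\left(X \right)} = 4 X$
$\left(-68 - 71\right) \left(N{\left(9 \right)} - -104\right) = \left(-68 - 71\right) \left(4 \cdot 9 - -104\right) = - 139 \left(36 + 104\right) = \left(-139\right) 140 = -19460$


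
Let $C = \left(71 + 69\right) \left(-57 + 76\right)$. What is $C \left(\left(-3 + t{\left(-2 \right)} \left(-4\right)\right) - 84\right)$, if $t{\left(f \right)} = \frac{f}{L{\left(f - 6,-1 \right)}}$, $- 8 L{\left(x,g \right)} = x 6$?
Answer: $- \frac{683620}{3} \approx -2.2787 \cdot 10^{5}$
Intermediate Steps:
$L{\left(x,g \right)} = - \frac{3 x}{4}$ ($L{\left(x,g \right)} = - \frac{x 6}{8} = - \frac{6 x}{8} = - \frac{3 x}{4}$)
$C = 2660$ ($C = 140 \cdot 19 = 2660$)
$t{\left(f \right)} = \frac{f}{\frac{9}{2} - \frac{3 f}{4}}$ ($t{\left(f \right)} = \frac{f}{\left(- \frac{3}{4}\right) \left(f - 6\right)} = \frac{f}{\left(- \frac{3}{4}\right) \left(-6 + f\right)} = \frac{f}{\frac{9}{2} - \frac{3 f}{4}}$)
$C \left(\left(-3 + t{\left(-2 \right)} \left(-4\right)\right) - 84\right) = 2660 \left(\left(-3 + \frac{4}{3} \left(-2\right) \frac{1}{6 - -2} \left(-4\right)\right) - 84\right) = 2660 \left(\left(-3 + \frac{4}{3} \left(-2\right) \frac{1}{6 + 2} \left(-4\right)\right) - 84\right) = 2660 \left(\left(-3 + \frac{4}{3} \left(-2\right) \frac{1}{8} \left(-4\right)\right) - 84\right) = 2660 \left(\left(-3 - - \frac{4}{3}\right) - 84\right) = 2660 \left(\left(-3 + \frac{4}{3}\right) - 84\right) = 2660 \left(- \frac{5}{3} - 84\right) = 2660 \left(- \frac{257}{3}\right) = - \frac{683620}{3}$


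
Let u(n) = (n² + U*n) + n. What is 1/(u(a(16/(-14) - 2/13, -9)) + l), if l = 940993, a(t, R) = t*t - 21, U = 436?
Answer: 68574961/63975226629133 ≈ 1.0719e-6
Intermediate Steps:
a(t, R) = -21 + t² (a(t, R) = t² - 21 = -21 + t²)
u(n) = n² + 437*n (u(n) = (n² + 436*n) + n = n² + 437*n)
1/(u(a(16/(-14) - 2/13, -9)) + l) = 1/((-21 + (16/(-14) - 2/13)²)*(437 + (-21 + (16/(-14) - 2/13)²)) + 940993) = 1/((-21 + (16*(-1/14) - 2*1/13)²)*(437 + (-21 + (16*(-1/14) - 2*1/13)²)) + 940993) = 1/((-21 + (-8/7 - 2/13)²)*(437 + (-21 + (-8/7 - 2/13)²)) + 940993) = 1/((-21 + (-118/91)²)*(437 + (-21 + (-118/91)²)) + 940993) = 1/((-21 + 13924/8281)*(437 + (-21 + 13924/8281)) + 940993) = 1/(-159977*(437 - 159977/8281)/8281 + 940993) = 1/(-159977/8281*3458820/8281 + 940993) = 1/(-553331647140/68574961 + 940993) = 1/(63975226629133/68574961) = 68574961/63975226629133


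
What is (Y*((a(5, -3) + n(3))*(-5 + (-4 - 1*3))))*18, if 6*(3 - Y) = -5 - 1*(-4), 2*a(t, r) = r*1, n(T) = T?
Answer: -1026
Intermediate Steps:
a(t, r) = r/2 (a(t, r) = (r*1)/2 = r/2)
Y = 19/6 (Y = 3 - (-5 - 1*(-4))/6 = 3 - (-5 + 4)/6 = 3 - ⅙*(-1) = 3 + ⅙ = 19/6 ≈ 3.1667)
(Y*((a(5, -3) + n(3))*(-5 + (-4 - 1*3))))*18 = (19*(((½)*(-3) + 3)*(-5 + (-4 - 1*3)))/6)*18 = (19*((-3/2 + 3)*(-5 + (-4 - 3)))/6)*18 = (19*(3*(-5 - 7)/2)/6)*18 = (19*((3/2)*(-12))/6)*18 = ((19/6)*(-18))*18 = -57*18 = -1026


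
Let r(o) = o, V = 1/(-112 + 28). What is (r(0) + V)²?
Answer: 1/7056 ≈ 0.00014172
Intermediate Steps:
V = -1/84 (V = 1/(-84) = -1/84 ≈ -0.011905)
(r(0) + V)² = (0 - 1/84)² = (-1/84)² = 1/7056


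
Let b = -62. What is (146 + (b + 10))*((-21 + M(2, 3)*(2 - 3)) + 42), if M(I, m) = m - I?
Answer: 1880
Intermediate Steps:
(146 + (b + 10))*((-21 + M(2, 3)*(2 - 3)) + 42) = (146 + (-62 + 10))*((-21 + (3 - 1*2)*(2 - 3)) + 42) = (146 - 52)*((-21 + (3 - 2)*(-1)) + 42) = 94*((-21 + 1*(-1)) + 42) = 94*((-21 - 1) + 42) = 94*(-22 + 42) = 94*20 = 1880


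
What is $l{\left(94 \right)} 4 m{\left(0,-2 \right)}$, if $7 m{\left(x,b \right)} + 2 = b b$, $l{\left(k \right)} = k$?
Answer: $\frac{752}{7} \approx 107.43$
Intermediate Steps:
$m{\left(x,b \right)} = - \frac{2}{7} + \frac{b^{2}}{7}$ ($m{\left(x,b \right)} = - \frac{2}{7} + \frac{b b}{7} = - \frac{2}{7} + \frac{b^{2}}{7}$)
$l{\left(94 \right)} 4 m{\left(0,-2 \right)} = 94 \cdot 4 \left(- \frac{2}{7} + \frac{\left(-2\right)^{2}}{7}\right) = 94 \cdot 4 \left(- \frac{2}{7} + \frac{1}{7} \cdot 4\right) = 94 \cdot 4 \left(- \frac{2}{7} + \frac{4}{7}\right) = 94 \cdot 4 \cdot \frac{2}{7} = 94 \cdot \frac{8}{7} = \frac{752}{7}$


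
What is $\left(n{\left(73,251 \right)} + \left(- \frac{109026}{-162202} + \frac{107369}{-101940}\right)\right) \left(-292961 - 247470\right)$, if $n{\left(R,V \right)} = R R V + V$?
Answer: $- \frac{5977394204693395297081}{8267435940} \approx -7.23 \cdot 10^{11}$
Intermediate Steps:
$n{\left(R,V \right)} = V + V R^{2}$ ($n{\left(R,V \right)} = R^{2} V + V = V R^{2} + V = V + V R^{2}$)
$\left(n{\left(73,251 \right)} + \left(- \frac{109026}{-162202} + \frac{107369}{-101940}\right)\right) \left(-292961 - 247470\right) = \left(251 \left(1 + 73^{2}\right) + \left(- \frac{109026}{-162202} + \frac{107369}{-101940}\right)\right) \left(-292961 - 247470\right) = \left(251 \left(1 + 5329\right) + \left(\left(-109026\right) \left(- \frac{1}{162202}\right) + 107369 \left(- \frac{1}{101940}\right)\right)\right) \left(-540431\right) = \left(251 \cdot 5330 + \left(\frac{54513}{81101} - \frac{107369}{101940}\right)\right) \left(-540431\right) = \left(1337830 - \frac{3150678049}{8267435940}\right) \left(-540431\right) = \frac{11060420672932151}{8267435940} \left(-540431\right) = - \frac{5977394204693395297081}{8267435940}$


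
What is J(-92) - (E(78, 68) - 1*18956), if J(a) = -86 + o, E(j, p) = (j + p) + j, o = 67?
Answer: 18713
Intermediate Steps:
E(j, p) = p + 2*j
J(a) = -19 (J(a) = -86 + 67 = -19)
J(-92) - (E(78, 68) - 1*18956) = -19 - ((68 + 2*78) - 1*18956) = -19 - ((68 + 156) - 18956) = -19 - (224 - 18956) = -19 - 1*(-18732) = -19 + 18732 = 18713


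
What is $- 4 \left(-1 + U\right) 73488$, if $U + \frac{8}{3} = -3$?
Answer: $1959680$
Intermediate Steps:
$U = - \frac{17}{3}$ ($U = - \frac{8}{3} - 3 = - \frac{17}{3} \approx -5.6667$)
$- 4 \left(-1 + U\right) 73488 = - 4 \left(-1 - \frac{17}{3}\right) 73488 = \left(-4\right) \left(- \frac{20}{3}\right) 73488 = \frac{80}{3} \cdot 73488 = 1959680$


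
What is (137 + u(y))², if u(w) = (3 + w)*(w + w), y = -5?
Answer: 24649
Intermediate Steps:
u(w) = 2*w*(3 + w) (u(w) = (3 + w)*(2*w) = 2*w*(3 + w))
(137 + u(y))² = (137 + 2*(-5)*(3 - 5))² = (137 + 2*(-5)*(-2))² = (137 + 20)² = 157² = 24649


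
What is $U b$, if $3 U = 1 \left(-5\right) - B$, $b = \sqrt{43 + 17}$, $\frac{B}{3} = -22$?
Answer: $\frac{122 \sqrt{15}}{3} \approx 157.5$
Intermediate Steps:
$B = -66$ ($B = 3 \left(-22\right) = -66$)
$b = 2 \sqrt{15}$ ($b = \sqrt{60} = 2 \sqrt{15} \approx 7.746$)
$U = \frac{61}{3}$ ($U = \frac{1 \left(-5\right) - -66}{3} = \frac{-5 + 66}{3} = \frac{1}{3} \cdot 61 = \frac{61}{3} \approx 20.333$)
$U b = \frac{61 \cdot 2 \sqrt{15}}{3} = \frac{122 \sqrt{15}}{3}$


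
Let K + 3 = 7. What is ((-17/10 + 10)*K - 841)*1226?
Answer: -4951814/5 ≈ -9.9036e+5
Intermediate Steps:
K = 4 (K = -3 + 7 = 4)
((-17/10 + 10)*K - 841)*1226 = ((-17/10 + 10)*4 - 841)*1226 = ((83/10)*4 - 841)*1226 = (166/5 - 841)*1226 = -4039/5*1226 = -4951814/5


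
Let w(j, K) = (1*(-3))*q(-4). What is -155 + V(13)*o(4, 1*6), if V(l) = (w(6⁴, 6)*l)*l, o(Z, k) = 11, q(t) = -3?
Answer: 16576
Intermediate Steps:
w(j, K) = 9 (w(j, K) = (1*(-3))*(-3) = -3*(-3) = 9)
V(l) = 9*l² (V(l) = (9*l)*l = 9*l²)
-155 + V(13)*o(4, 1*6) = -155 + (9*13²)*11 = -155 + (9*169)*11 = -155 + 1521*11 = -155 + 16731 = 16576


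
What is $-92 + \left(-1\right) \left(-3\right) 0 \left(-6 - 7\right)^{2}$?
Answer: $-92$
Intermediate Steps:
$-92 + \left(-1\right) \left(-3\right) 0 \left(-6 - 7\right)^{2} = -92 + 3 \cdot 0 \left(-6 - 7\right)^{2} = -92 + 0 \left(-6 - 7\right)^{2} = -92 + 0 \left(-13\right)^{2} = -92 + 0 \cdot 169 = -92 + 0 = -92$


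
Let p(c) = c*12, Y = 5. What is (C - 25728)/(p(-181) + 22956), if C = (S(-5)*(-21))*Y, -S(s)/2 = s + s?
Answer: -2319/1732 ≈ -1.3389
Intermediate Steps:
S(s) = -4*s (S(s) = -2*(s + s) = -4*s)
p(c) = 12*c
C = -2100 (C = (-4*(-5)*(-21))*5 = (20*(-21))*5 = -420*5 = -2100)
(C - 25728)/(p(-181) + 22956) = (-2100 - 25728)/(12*(-181) + 22956) = -27828/(-2172 + 22956) = -27828/20784 = -27828*1/20784 = -2319/1732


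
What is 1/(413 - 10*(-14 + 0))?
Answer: 1/553 ≈ 0.0018083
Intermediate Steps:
1/(413 - 10*(-14 + 0)) = 1/(413 - 10*(-14)) = 1/(413 + 140) = 1/553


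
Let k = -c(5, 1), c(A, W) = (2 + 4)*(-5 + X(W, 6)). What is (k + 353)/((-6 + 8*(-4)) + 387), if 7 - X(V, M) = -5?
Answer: 311/349 ≈ 0.89112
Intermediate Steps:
X(V, M) = 12 (X(V, M) = 7 - 1*(-5) = 7 + 5 = 12)
c(A, W) = 42 (c(A, W) = (2 + 4)*(-5 + 12) = 6*7 = 42)
k = -42 (k = -1*42 = -42)
(k + 353)/((-6 + 8*(-4)) + 387) = (-42 + 353)/((-6 + 8*(-4)) + 387) = 311/((-6 - 32) + 387) = 311/(-38 + 387) = 311/349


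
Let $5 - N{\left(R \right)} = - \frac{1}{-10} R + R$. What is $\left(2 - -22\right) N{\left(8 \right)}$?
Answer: $- \frac{456}{5} \approx -91.2$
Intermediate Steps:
$N{\left(R \right)} = 5 - \frac{11 R}{10}$ ($N{\left(R \right)} = 5 - \left(- \frac{1}{-10} R + R\right) = 5 - \left(\left(-1\right) \left(- \frac{1}{10}\right) R + R\right) = 5 - \left(\frac{R}{10} + R\right) = 5 - \frac{11 R}{10}$)
$\left(2 - -22\right) N{\left(8 \right)} = \left(2 - -22\right) \left(5 - \frac{44}{5}\right) = \left(2 + 22\right) \left(5 - \frac{44}{5}\right) = 24 \left(- \frac{19}{5}\right) = - \frac{456}{5}$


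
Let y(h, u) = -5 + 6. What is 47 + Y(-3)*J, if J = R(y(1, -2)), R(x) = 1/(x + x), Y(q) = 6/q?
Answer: 46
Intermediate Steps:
y(h, u) = 1
R(x) = 1/(2*x)
J = ½ (J = (½)/1 = (½)*1 = ½ ≈ 0.50000)
47 + Y(-3)*J = 47 + (6/(-3))*(½) = 47 + (6*(-⅓))*(½) = 47 - 2*½ = 47 - 1 = 46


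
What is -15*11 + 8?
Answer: -157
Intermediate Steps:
-15*11 + 8 = -165 + 8 = -157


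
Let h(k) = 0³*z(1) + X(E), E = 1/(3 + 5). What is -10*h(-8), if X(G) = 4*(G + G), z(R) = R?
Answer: -10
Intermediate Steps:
E = ⅛ (E = 1/8 = ⅛ ≈ 0.12500)
X(G) = 8*G (X(G) = 4*(2*G) = 8*G)
h(k) = 1 (h(k) = 0³*1 + 8*(⅛) = 0*1 + 1 = 0 + 1 = 1)
-10*h(-8) = -10*1 = -10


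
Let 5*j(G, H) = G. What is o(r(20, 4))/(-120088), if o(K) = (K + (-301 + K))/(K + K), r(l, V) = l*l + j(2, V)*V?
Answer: -2511/482273408 ≈ -5.2066e-6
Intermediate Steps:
j(G, H) = G/5
r(l, V) = l**2 + 2*V/5 (r(l, V) = l*l + ((1/5)*2)*V = l**2 + 2*V/5)
o(K) = (-301 + 2*K)/(2*K) (o(K) = (-301 + 2*K)/((2*K)) = (-301 + 2*K)*(1/(2*K)) = (-301 + 2*K)/(2*K))
o(r(20, 4))/(-120088) = ((-301/2 + (20**2 + (2/5)*4))/(20**2 + (2/5)*4))/(-120088) = ((-301/2 + (400 + 8/5))/(400 + 8/5))*(-1/120088) = ((-301/2 + 2008/5)/(2008/5))*(-1/120088) = ((5/2008)*(2511/10))*(-1/120088) = (2511/4016)*(-1/120088) = -2511/482273408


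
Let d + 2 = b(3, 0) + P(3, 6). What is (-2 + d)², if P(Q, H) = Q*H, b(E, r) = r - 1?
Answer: 169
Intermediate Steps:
b(E, r) = -1 + r
P(Q, H) = H*Q
d = 15 (d = -2 + ((-1 + 0) + 6*3) = -2 + (-1 + 18) = -2 + 17 = 15)
(-2 + d)² = (-2 + 15)² = 13² = 169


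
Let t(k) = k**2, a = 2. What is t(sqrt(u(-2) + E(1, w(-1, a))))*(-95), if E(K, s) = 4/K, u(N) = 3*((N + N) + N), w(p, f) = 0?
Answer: 1330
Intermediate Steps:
u(N) = 9*N (u(N) = 3*(2*N + N) = 3*(3*N) = 9*N)
t(sqrt(u(-2) + E(1, w(-1, a))))*(-95) = (sqrt(9*(-2) + 4/1))**2*(-95) = (sqrt(-18 + 4*1))**2*(-95) = (sqrt(-18 + 4))**2*(-95) = (sqrt(-14))**2*(-95) = (I*sqrt(14))**2*(-95) = -14*(-95) = 1330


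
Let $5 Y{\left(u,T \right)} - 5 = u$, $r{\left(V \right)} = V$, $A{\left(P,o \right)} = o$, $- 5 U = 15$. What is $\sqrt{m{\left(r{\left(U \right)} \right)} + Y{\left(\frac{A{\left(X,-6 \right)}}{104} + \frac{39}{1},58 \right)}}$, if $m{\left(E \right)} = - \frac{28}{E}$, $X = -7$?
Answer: $\frac{\sqrt{110253}}{78} \approx 4.257$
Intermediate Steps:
$U = -3$ ($U = \left(- \frac{1}{5}\right) 15 = -3$)
$Y{\left(u,T \right)} = 1 + \frac{u}{5}$
$\sqrt{m{\left(r{\left(U \right)} \right)} + Y{\left(\frac{A{\left(X,-6 \right)}}{104} + \frac{39}{1},58 \right)}} = \sqrt{- \frac{28}{-3} + \left(1 + \frac{- \frac{6}{104} + \frac{39}{1}}{5}\right)} = \sqrt{\left(-28\right) \left(- \frac{1}{3}\right) + \left(1 + \frac{\left(-6\right) \frac{1}{104} + 39 \cdot 1}{5}\right)} = \sqrt{\frac{28}{3} + \left(1 + \frac{- \frac{3}{52} + 39}{5}\right)} = \sqrt{\frac{28}{3} + \left(1 + \frac{1}{5} \cdot \frac{2025}{52}\right)} = \sqrt{\frac{28}{3} + \left(1 + \frac{405}{52}\right)} = \sqrt{\frac{28}{3} + \frac{457}{52}} = \sqrt{\frac{2827}{156}} = \frac{\sqrt{110253}}{78}$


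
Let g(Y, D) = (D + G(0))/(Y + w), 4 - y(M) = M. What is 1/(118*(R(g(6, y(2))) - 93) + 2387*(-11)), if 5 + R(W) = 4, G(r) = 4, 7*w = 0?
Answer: -1/37349 ≈ -2.6774e-5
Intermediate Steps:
y(M) = 4 - M
w = 0 (w = (⅐)*0 = 0)
g(Y, D) = (4 + D)/Y (g(Y, D) = (D + 4)/(Y + 0) = (4 + D)/Y)
R(W) = -1 (R(W) = -5 + 4 = -1)
1/(118*(R(g(6, y(2))) - 93) + 2387*(-11)) = 1/(118*(-1 - 93) + 2387*(-11)) = 1/(118*(-94) - 26257) = 1/(-11092 - 26257) = 1/(-37349) = -1/37349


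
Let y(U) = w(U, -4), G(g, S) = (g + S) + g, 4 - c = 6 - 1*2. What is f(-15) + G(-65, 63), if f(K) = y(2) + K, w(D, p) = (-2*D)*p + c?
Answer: -66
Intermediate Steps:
c = 0 (c = 4 - (6 - 1*2) = 4 - (6 - 2) = 4 - 1*4 = 4 - 4 = 0)
G(g, S) = S + 2*g (G(g, S) = (S + g) + g = S + 2*g)
w(D, p) = -2*D*p (w(D, p) = (-2*D)*p + 0 = -2*D*p + 0 = -2*D*p)
y(U) = 8*U (y(U) = -2*U*(-4) = 8*U)
f(K) = 16 + K (f(K) = 8*2 + K = 16 + K)
f(-15) + G(-65, 63) = (16 - 15) + (63 + 2*(-65)) = 1 + (63 - 130) = 1 - 67 = -66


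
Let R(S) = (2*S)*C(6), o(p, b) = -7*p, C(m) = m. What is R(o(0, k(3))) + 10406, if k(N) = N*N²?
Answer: 10406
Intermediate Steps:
k(N) = N³
R(S) = 12*S (R(S) = (2*S)*6 = 12*S)
R(o(0, k(3))) + 10406 = 12*(-7*0) + 10406 = 12*0 + 10406 = 0 + 10406 = 10406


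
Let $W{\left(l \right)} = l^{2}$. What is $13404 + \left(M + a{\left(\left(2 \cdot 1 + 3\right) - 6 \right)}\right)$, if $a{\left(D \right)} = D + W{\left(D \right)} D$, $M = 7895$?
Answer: $21297$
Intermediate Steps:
$a{\left(D \right)} = D + D^{3}$ ($a{\left(D \right)} = D + D^{2} D = D + D^{3}$)
$13404 + \left(M + a{\left(\left(2 \cdot 1 + 3\right) - 6 \right)}\right) = 13404 + \left(7895 + \left(\left(\left(2 \cdot 1 + 3\right) - 6\right) + \left(\left(2 \cdot 1 + 3\right) - 6\right)^{3}\right)\right) = 13404 + \left(7895 + \left(\left(\left(2 + 3\right) - 6\right) + \left(\left(2 + 3\right) - 6\right)^{3}\right)\right) = 13404 + \left(7895 + \left(\left(5 - 6\right) + \left(5 - 6\right)^{3}\right)\right) = 13404 + \left(7895 - \left(1 - \left(-1\right)^{3}\right)\right) = 13404 + \left(7895 - 2\right) = 13404 + 7893 = 21297$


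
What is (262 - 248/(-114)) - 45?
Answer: 12493/57 ≈ 219.18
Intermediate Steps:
(262 - 248/(-114)) - 45 = (262 - 248*(-1/114)) - 45 = (262 + 124/57) - 45 = 15058/57 - 45 = 12493/57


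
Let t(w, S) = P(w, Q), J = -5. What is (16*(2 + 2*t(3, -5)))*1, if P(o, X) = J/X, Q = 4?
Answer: -8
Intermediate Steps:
P(o, X) = -5/X
t(w, S) = -5/4
(16*(2 + 2*t(3, -5)))*1 = (16*(2 + 2*(-5/4)))*1 = (16*(2 - 5/2))*1 = (16*(-½))*1 = -8*1 = -8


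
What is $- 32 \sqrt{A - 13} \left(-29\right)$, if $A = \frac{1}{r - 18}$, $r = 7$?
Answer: $\frac{11136 i \sqrt{11}}{11} \approx 3357.6 i$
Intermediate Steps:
$A = - \frac{1}{11}$ ($A = \frac{1}{7 - 18} = \frac{1}{-11} = - \frac{1}{11} \approx -0.090909$)
$- 32 \sqrt{A - 13} \left(-29\right) = - 32 \sqrt{- \frac{1}{11} - 13} \left(-29\right) = - 32 \sqrt{- \frac{144}{11}} \left(-29\right) = - 32 \frac{12 i \sqrt{11}}{11} \left(-29\right) = - \frac{384 i \sqrt{11}}{11} \left(-29\right) = \frac{11136 i \sqrt{11}}{11}$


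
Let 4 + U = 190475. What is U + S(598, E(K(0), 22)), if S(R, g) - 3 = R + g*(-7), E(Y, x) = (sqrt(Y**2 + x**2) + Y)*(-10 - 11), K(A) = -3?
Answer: 190631 + 147*sqrt(493) ≈ 1.9390e+5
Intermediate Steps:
U = 190471 (U = -4 + 190475 = 190471)
E(Y, x) = -21*Y - 21*sqrt(Y**2 + x**2) (E(Y, x) = (Y + sqrt(Y**2 + x**2))*(-21) = -21*Y - 21*sqrt(Y**2 + x**2))
S(R, g) = 3 + R - 7*g (S(R, g) = 3 + (R + g*(-7)) = 3 + (R - 7*g) = 3 + R - 7*g)
U + S(598, E(K(0), 22)) = 190471 + (3 + 598 - 7*(-21*(-3) - 21*sqrt((-3)**2 + 22**2))) = 190471 + (3 + 598 - 7*(63 - 21*sqrt(9 + 484))) = 190471 + (3 + 598 - 7*(63 - 21*sqrt(493))) = 190471 + (3 + 598 + (-441 + 147*sqrt(493))) = 190471 + (160 + 147*sqrt(493)) = 190631 + 147*sqrt(493)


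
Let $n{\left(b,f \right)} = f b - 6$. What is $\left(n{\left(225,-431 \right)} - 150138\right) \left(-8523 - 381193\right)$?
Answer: $96306228204$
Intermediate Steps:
$n{\left(b,f \right)} = -6 + b f$ ($n{\left(b,f \right)} = b f - 6 = -6 + b f$)
$\left(n{\left(225,-431 \right)} - 150138\right) \left(-8523 - 381193\right) = \left(\left(-6 + 225 \left(-431\right)\right) - 150138\right) \left(-8523 - 381193\right) = \left(\left(-6 - 96975\right) - 150138\right) \left(-8523 - 381193\right) = \left(-96981 - 150138\right) \left(-389716\right) = \left(-247119\right) \left(-389716\right) = 96306228204$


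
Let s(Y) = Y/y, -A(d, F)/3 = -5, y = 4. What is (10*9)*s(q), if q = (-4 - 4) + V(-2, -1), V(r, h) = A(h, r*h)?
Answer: 315/2 ≈ 157.50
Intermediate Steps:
A(d, F) = 15 (A(d, F) = -3*(-5) = 15)
V(r, h) = 15
q = 7 (q = (-4 - 4) + 15 = -8 + 15 = 7)
s(Y) = Y/4
(10*9)*s(q) = (10*9)*((¼)*7) = 90*(7/4) = 315/2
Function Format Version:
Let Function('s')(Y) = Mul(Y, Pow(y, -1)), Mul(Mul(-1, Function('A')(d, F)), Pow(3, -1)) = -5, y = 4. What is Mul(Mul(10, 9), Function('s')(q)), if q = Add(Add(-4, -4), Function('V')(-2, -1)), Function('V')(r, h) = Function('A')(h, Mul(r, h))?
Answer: Rational(315, 2) ≈ 157.50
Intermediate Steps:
Function('A')(d, F) = 15 (Function('A')(d, F) = Mul(-3, -5) = 15)
Function('V')(r, h) = 15
q = 7 (q = Add(Add(-4, -4), 15) = Add(-8, 15) = 7)
Function('s')(Y) = Mul(Rational(1, 4), Y) (Function('s')(Y) = Mul(Y, Pow(4, -1)) = Mul(Y, Rational(1, 4)) = Mul(Rational(1, 4), Y))
Mul(Mul(10, 9), Function('s')(q)) = Mul(Mul(10, 9), Mul(Rational(1, 4), 7)) = Mul(90, Rational(7, 4)) = Rational(315, 2)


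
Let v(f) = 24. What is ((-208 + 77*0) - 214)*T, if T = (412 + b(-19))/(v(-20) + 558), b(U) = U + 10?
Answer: -85033/291 ≈ -292.21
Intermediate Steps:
b(U) = 10 + U
T = 403/582 (T = (412 + (10 - 19))/(24 + 558) = (412 - 9)/582 = 403*(1/582) = 403/582 ≈ 0.69244)
((-208 + 77*0) - 214)*T = ((-208 + 77*0) - 214)*(403/582) = ((-208 + 0) - 214)*(403/582) = (-208 - 214)*(403/582) = -422*403/582 = -85033/291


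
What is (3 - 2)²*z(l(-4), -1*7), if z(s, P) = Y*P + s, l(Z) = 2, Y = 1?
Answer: -5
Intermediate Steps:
z(s, P) = P + s (z(s, P) = 1*P + s = P + s)
(3 - 2)²*z(l(-4), -1*7) = (3 - 2)²*(-1*7 + 2) = 1²*(-7 + 2) = 1*(-5) = -5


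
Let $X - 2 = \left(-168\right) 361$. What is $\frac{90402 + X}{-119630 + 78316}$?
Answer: $- \frac{14878}{20657} \approx -0.72024$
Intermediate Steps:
$X = -60646$ ($X = 2 - 60648 = -60646$)
$\frac{90402 + X}{-119630 + 78316} = \frac{90402 - 60646}{-119630 + 78316} = \frac{29756}{-41314} = 29756 \left(- \frac{1}{41314}\right) = - \frac{14878}{20657}$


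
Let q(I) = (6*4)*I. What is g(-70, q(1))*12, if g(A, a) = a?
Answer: 288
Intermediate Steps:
q(I) = 24*I
g(-70, q(1))*12 = (24*1)*12 = 24*12 = 288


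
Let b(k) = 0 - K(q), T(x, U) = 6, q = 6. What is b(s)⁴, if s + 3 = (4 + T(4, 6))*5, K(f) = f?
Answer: 1296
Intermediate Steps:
s = 47 (s = -3 + (4 + 6)*5 = -3 + 10*5 = -3 + 50 = 47)
b(k) = -6 (b(k) = 0 - 1*6 = 0 - 6 = -6)
b(s)⁴ = (-6)⁴ = 1296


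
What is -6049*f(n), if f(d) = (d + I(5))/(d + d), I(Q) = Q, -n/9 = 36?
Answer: -1929631/648 ≈ -2977.8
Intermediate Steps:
n = -324 (n = -9*36 = -324)
f(d) = (5 + d)/(2*d) (f(d) = (d + 5)/(d + d) = (5 + d)/((2*d)) = (5 + d)*(1/(2*d)) = (5 + d)/(2*d))
-6049*f(n) = -6049*(5 - 324)/(2*(-324)) = -6049*(-1)*(-319)/(2*324) = -6049*319/648 = -1929631/648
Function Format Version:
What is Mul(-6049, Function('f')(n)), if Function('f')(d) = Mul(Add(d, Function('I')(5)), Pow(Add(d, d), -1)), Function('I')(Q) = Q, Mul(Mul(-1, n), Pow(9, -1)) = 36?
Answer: Rational(-1929631, 648) ≈ -2977.8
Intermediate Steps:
n = -324 (n = Mul(-9, 36) = -324)
Function('f')(d) = Mul(Rational(1, 2), Pow(d, -1), Add(5, d)) (Function('f')(d) = Mul(Add(d, 5), Pow(Add(d, d), -1)) = Mul(Add(5, d), Pow(Mul(2, d), -1)) = Mul(Add(5, d), Mul(Rational(1, 2), Pow(d, -1))) = Mul(Rational(1, 2), Pow(d, -1), Add(5, d)))
Mul(-6049, Function('f')(n)) = Mul(-6049, Mul(Rational(1, 2), Pow(-324, -1), Add(5, -324))) = Mul(-6049, Mul(Rational(1, 2), Rational(-1, 324), -319)) = Mul(-6049, Rational(319, 648)) = Rational(-1929631, 648)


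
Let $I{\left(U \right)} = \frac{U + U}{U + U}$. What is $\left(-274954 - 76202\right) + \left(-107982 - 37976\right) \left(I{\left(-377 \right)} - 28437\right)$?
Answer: $4150110532$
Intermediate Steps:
$I{\left(U \right)} = 1$ ($I{\left(U \right)} = \frac{2 U}{2 U} = 2 U \frac{1}{2 U} = 1$)
$\left(-274954 - 76202\right) + \left(-107982 - 37976\right) \left(I{\left(-377 \right)} - 28437\right) = \left(-274954 - 76202\right) + \left(-107982 - 37976\right) \left(1 - 28437\right) = -351156 - -4150461688 = -351156 + 4150461688 = 4150110532$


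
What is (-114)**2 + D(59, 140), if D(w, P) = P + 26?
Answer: 13162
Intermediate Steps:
D(w, P) = 26 + P
(-114)**2 + D(59, 140) = (-114)**2 + (26 + 140) = 12996 + 166 = 13162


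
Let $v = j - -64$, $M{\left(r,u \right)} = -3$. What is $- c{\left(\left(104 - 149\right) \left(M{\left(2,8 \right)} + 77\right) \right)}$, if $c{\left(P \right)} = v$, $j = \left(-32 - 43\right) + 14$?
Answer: $-3$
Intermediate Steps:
$j = -61$ ($j = -75 + 14 = -61$)
$v = 3$ ($v = -61 - -64 = -61 + 64 = 3$)
$c{\left(P \right)} = 3$
$- c{\left(\left(104 - 149\right) \left(M{\left(2,8 \right)} + 77\right) \right)} = \left(-1\right) 3 = -3$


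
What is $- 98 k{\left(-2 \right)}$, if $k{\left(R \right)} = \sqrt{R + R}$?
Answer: $- 196 i \approx - 196.0 i$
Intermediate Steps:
$k{\left(R \right)} = \sqrt{2} \sqrt{R}$ ($k{\left(R \right)} = \sqrt{2 R} = \sqrt{2} \sqrt{R}$)
$- 98 k{\left(-2 \right)} = - 98 \sqrt{2} \sqrt{-2} = - 98 \sqrt{2} i \sqrt{2} = - 98 \cdot 2 i = - 196 i$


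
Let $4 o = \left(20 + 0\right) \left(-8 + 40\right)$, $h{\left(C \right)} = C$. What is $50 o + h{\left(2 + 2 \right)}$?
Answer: $8004$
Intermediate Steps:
$o = 160$ ($o = \frac{\left(20 + 0\right) \left(-8 + 40\right)}{4} = \frac{20 \cdot 32}{4} = \frac{1}{4} \cdot 640 = 160$)
$50 o + h{\left(2 + 2 \right)} = 50 \cdot 160 + \left(2 + 2\right) = 8000 + 4 = 8004$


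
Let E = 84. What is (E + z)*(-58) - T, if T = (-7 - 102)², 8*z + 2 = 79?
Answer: -69245/4 ≈ -17311.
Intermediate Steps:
z = 77/8 (z = -¼ + (⅛)*79 = -¼ + 79/8 = 77/8 ≈ 9.6250)
T = 11881 (T = (-109)² = 11881)
(E + z)*(-58) - T = (84 + 77/8)*(-58) - 1*11881 = (749/8)*(-58) - 11881 = -21721/4 - 11881 = -69245/4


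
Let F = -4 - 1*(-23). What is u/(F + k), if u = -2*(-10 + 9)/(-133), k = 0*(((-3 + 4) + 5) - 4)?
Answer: -2/2527 ≈ -0.00079145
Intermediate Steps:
F = 19 (F = -4 + 23 = 19)
k = 0 (k = 0*((1 + 5) - 4) = 0*(6 - 4) = 0*2 = 0)
u = -2/133 (u = -2*(-1)*(-1/133) = 2*(-1/133) = -2/133 ≈ -0.015038)
u/(F + k) = -2/133/(19 + 0) = -2/133/19 = (1/19)*(-2/133) = -2/2527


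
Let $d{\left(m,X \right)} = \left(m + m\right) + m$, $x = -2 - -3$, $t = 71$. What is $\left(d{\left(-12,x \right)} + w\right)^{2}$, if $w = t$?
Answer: $1225$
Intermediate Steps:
$w = 71$
$x = 1$ ($x = -2 + 3 = 1$)
$d{\left(m,X \right)} = 3 m$ ($d{\left(m,X \right)} = 2 m + m = 3 m$)
$\left(d{\left(-12,x \right)} + w\right)^{2} = \left(3 \left(-12\right) + 71\right)^{2} = \left(-36 + 71\right)^{2} = 35^{2} = 1225$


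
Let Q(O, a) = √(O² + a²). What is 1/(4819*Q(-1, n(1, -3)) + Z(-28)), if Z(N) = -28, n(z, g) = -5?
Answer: 14/301895501 + 4819*√26/603791002 ≈ 4.0743e-5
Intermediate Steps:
1/(4819*Q(-1, n(1, -3)) + Z(-28)) = 1/(4819*√((-1)² + (-5)²) - 28) = 1/(4819*√(1 + 25) - 28) = 1/(4819*√26 - 28) = 1/(-28 + 4819*√26)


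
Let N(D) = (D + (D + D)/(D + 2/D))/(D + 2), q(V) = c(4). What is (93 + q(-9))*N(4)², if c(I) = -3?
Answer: 6760/81 ≈ 83.457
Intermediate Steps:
q(V) = -3
N(D) = (D + 2*D/(D + 2/D))/(2 + D) (N(D) = (D + (2*D)/(D + 2/D))/(2 + D) = (D + 2*D/(D + 2/D))/(2 + D))
(93 + q(-9))*N(4)² = (93 - 3)*(4*(2 + 4² + 2*4)/(4 + 4³ + 2*4 + 2*4²))² = 90*(4*(2 + 16 + 8)/(4 + 64 + 8 + 2*16))² = 90*(4*26/(4 + 64 + 8 + 32))² = 90*(4*26/108)² = 90*(4*(1/108)*26)² = 90*(26/27)² = 90*(676/729) = 6760/81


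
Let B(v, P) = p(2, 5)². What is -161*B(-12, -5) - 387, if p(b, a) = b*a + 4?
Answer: -31943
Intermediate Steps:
p(b, a) = 4 + a*b (p(b, a) = a*b + 4 = 4 + a*b)
B(v, P) = 196 (B(v, P) = (4 + 5*2)² = (4 + 10)² = 14² = 196)
-161*B(-12, -5) - 387 = -161*196 - 387 = -31556 - 387 = -31943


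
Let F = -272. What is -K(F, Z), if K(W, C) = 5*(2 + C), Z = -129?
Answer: 635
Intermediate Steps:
K(W, C) = 10 + 5*C
-K(F, Z) = -(10 + 5*(-129)) = -(10 - 645) = -1*(-635) = 635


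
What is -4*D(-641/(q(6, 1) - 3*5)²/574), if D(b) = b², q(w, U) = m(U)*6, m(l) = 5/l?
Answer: -410881/4169930625 ≈ -9.8534e-5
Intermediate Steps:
q(w, U) = 30/U (q(w, U) = (5/U)*6 = 30/U)
-4*D(-641/(q(6, 1) - 3*5)²/574) = -4*410881/(329476*(30/1 - 3*5)⁴) = -4*410881/(329476*(30*1 - 15)⁴) = -4*410881/(329476*(30 - 15)⁴) = -4*(-641/(15²)*(1/574))² = -4*(-641/225*(1/574))² = -4*(-641*1/225*(1/574))² = -4*(-641/225*1/574)² = -4*(-641/129150)² = -4*410881/16679722500 = -410881/4169930625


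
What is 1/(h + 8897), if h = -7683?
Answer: 1/1214 ≈ 0.00082372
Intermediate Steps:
1/(h + 8897) = 1/(-7683 + 8897) = 1/1214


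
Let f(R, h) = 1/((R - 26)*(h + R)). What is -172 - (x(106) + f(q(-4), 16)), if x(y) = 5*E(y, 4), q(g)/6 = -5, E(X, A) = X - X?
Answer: -134849/784 ≈ -172.00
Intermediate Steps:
E(X, A) = 0
q(g) = -30 (q(g) = 6*(-5) = -30)
f(R, h) = 1/((-26 + R)*(R + h))
x(y) = 0 (x(y) = 5*0 = 0)
-172 - (x(106) + f(q(-4), 16)) = -172 - (0 + 1/((-30)² - 26*(-30) - 26*16 - 30*16)) = -172 - (0 + 1/(900 + 780 - 416 - 480)) = -172 - (0 + 1/784) = -172 - 1*1/784 = -172 - 1/784 = -134849/784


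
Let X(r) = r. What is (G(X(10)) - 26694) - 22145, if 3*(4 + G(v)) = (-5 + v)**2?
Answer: -146504/3 ≈ -48835.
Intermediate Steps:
G(v) = -4 + (-5 + v)**2/3
(G(X(10)) - 26694) - 22145 = ((-4 + (-5 + 10)**2/3) - 26694) - 22145 = ((-4 + (1/3)*5**2) - 26694) - 22145 = ((-4 + (1/3)*25) - 26694) - 22145 = ((-4 + 25/3) - 26694) - 22145 = (13/3 - 26694) - 22145 = -80069/3 - 22145 = -146504/3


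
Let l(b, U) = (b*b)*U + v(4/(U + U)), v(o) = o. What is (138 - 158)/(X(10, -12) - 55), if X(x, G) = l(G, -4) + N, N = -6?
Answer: 8/255 ≈ 0.031373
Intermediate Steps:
l(b, U) = 2/U + U*b**2 (l(b, U) = (b*b)*U + 4/(U + U) = b**2*U + 4/((2*U)) = U*b**2 + 4*(1/(2*U)) = U*b**2 + 2/U = 2/U + U*b**2)
X(x, G) = -13/2 - 4*G**2 (X(x, G) = (2/(-4) - 4*G**2) - 6 = (2*(-1/4) - 4*G**2) - 6 = (-1/2 - 4*G**2) - 6 = -13/2 - 4*G**2)
(138 - 158)/(X(10, -12) - 55) = (138 - 158)/((-13/2 - 4*(-12)**2) - 55) = -20/((-13/2 - 4*144) - 55) = -20/((-13/2 - 576) - 55) = -20/(-1165/2 - 55) = -20/(-1275/2) = -2/1275*(-20) = 8/255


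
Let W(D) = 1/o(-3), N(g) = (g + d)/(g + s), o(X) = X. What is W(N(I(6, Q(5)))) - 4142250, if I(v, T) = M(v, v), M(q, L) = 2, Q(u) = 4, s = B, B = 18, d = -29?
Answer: -12426751/3 ≈ -4.1423e+6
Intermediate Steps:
s = 18
I(v, T) = 2
N(g) = (-29 + g)/(18 + g) (N(g) = (g - 29)/(g + 18) = (-29 + g)/(18 + g))
W(D) = -⅓ (W(D) = 1/(-3) = -⅓)
W(N(I(6, Q(5)))) - 4142250 = -⅓ - 4142250 = -12426751/3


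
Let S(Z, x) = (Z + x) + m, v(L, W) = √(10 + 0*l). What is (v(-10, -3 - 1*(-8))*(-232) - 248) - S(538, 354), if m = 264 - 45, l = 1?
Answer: -1359 - 232*√10 ≈ -2092.6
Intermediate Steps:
m = 219
v(L, W) = √10 (v(L, W) = √(10 + 0*1) = √(10 + 0) = √10)
S(Z, x) = 219 + Z + x (S(Z, x) = (Z + x) + 219 = 219 + Z + x)
(v(-10, -3 - 1*(-8))*(-232) - 248) - S(538, 354) = (√10*(-232) - 248) - (219 + 538 + 354) = (-232*√10 - 248) - 1*1111 = (-248 - 232*√10) - 1111 = -1359 - 232*√10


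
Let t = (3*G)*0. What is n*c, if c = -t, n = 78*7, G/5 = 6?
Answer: 0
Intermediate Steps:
G = 30 (G = 5*6 = 30)
t = 0 (t = (3*30)*0 = 90*0 = 0)
n = 546
c = 0 (c = -1*0 = 0)
n*c = 546*0 = 0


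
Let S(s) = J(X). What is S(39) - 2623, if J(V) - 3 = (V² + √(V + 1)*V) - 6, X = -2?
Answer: -2622 - 2*I ≈ -2622.0 - 2.0*I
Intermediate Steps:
J(V) = -3 + V² + V*√(1 + V) (J(V) = 3 + ((V² + √(V + 1)*V) - 6) = 3 + ((V² + √(1 + V)*V) - 6) = 3 + ((V² + V*√(1 + V)) - 6) = 3 + (-6 + V² + V*√(1 + V)) = -3 + V² + V*√(1 + V))
S(s) = 1 - 2*I (S(s) = -3 + (-2)² - 2*√(1 - 2) = -3 + 4 - 2*I = 1 - 2*I)
S(39) - 2623 = (1 - 2*I) - 2623 = -2622 - 2*I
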